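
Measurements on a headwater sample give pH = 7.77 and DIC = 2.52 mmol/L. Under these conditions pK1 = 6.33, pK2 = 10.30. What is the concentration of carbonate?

[CO3²⁻] = 7.16 μmol/L

α₂ = 1 / (1 + [H⁺]/K2 + [H⁺]²/(K1K2)) = 1 / (1 + 10^+2.53 + 10^+1.09)
   = 1 / (1 + 338.84 + 12.303) = 1/352.15 = 0.002840
[CO3²⁻] = α₂ × DIC = 0.002840 × 2.52 = 0.00716 mmol/L = 7.16 μmol/L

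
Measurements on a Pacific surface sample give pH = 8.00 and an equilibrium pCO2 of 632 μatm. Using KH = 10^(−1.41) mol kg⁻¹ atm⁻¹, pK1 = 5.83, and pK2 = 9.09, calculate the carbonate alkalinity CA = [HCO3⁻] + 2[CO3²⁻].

[CO2*] = KH · pCO2 = 10^(−1.41) × 632×10^-6 = 2.459×10^-5 mol/kg
α₀ = 1/(1 + K1/[H⁺] + K1K2/[H⁺]²) = 1/(1 + 10^+2.17 + 10^+1.08) = 0.006214
DIC = [CO2*]/α₀ = 2.459×10^-5 / 0.006214 = 3.957 mmol/kg
CA = (α₁ + 2α₂)·DIC = (0.9191 + 2×0.07471) × 3.957 = 4.23 mmol/kg

CA = 4.23 mmol/kg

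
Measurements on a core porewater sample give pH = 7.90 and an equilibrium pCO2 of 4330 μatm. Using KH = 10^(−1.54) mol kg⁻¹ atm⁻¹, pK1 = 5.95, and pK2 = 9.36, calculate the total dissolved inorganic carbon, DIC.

[CO2*] = KH · pCO2 = 10^(−1.54) × 4330×10^-6 = 1.249×10^-4 mol/kg
α₀ = 1/(1 + K1/[H⁺] + K1K2/[H⁺]²) = 1/(1 + 10^+1.95 + 10^+0.49) = 0.01073
DIC = [CO2*]/α₀ = 1.249×10^-4 / 0.01073 = 11.6 mmol/kg

DIC = 11.6 mmol/kg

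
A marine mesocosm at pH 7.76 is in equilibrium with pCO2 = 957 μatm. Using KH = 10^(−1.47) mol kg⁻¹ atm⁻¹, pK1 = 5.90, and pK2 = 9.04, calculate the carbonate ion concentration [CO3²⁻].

[CO3²⁻] = 0.123 mmol/kg

[CO2*] = KH · pCO2 = 10^(−1.47) × 957×10^-6 = 3.243×10^-5 mol/kg
α₀ = 1/(1 + K1/[H⁺] + K1K2/[H⁺]²) = 1/(1 + 10^+1.86 + 10^+0.58) = 0.01295
DIC = [CO2*]/α₀ = 3.243×10^-5 / 0.01295 = 2.505 mmol/kg
[CO3²⁻] = α₂·DIC; α₂ = 0.04922, so [CO3²⁻] = 0.04922 × 2.505 = 0.123 mmol/kg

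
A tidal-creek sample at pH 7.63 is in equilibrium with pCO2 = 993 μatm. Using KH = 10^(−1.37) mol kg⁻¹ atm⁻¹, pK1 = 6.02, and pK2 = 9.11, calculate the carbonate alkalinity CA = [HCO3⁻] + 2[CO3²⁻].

[CO2*] = KH · pCO2 = 10^(−1.37) × 993×10^-6 = 4.236×10^-5 mol/kg
α₀ = 1/(1 + K1/[H⁺] + K1K2/[H⁺]²) = 1/(1 + 10^+1.61 + 10^+0.13) = 0.02321
DIC = [CO2*]/α₀ = 4.236×10^-5 / 0.02321 = 1.825 mmol/kg
CA = (α₁ + 2α₂)·DIC = (0.9455 + 2×0.03131) × 1.825 = 1.84 mmol/kg

CA = 1.84 mmol/kg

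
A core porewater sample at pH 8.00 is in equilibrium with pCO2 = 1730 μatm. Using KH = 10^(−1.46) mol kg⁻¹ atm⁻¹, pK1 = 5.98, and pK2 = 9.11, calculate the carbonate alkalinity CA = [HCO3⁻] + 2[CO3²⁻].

CA = 7.26 mmol/kg

[CO2*] = KH · pCO2 = 10^(−1.46) × 1730×10^-6 = 5.999×10^-5 mol/kg
α₀ = 1/(1 + K1/[H⁺] + K1K2/[H⁺]²) = 1/(1 + 10^+2.02 + 10^+0.91) = 0.008784
DIC = [CO2*]/α₀ = 5.999×10^-5 / 0.008784 = 6.829 mmol/kg
CA = (α₁ + 2α₂)·DIC = (0.9198 + 2×0.07140) × 6.829 = 7.26 mmol/kg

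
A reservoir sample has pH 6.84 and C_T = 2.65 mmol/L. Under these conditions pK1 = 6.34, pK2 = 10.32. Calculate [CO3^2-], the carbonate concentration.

α₂ = 1 / (1 + [H⁺]/K2 + [H⁺]²/(K1K2)) = 1 / (1 + 10^+3.48 + 10^+2.98)
   = 1 / (1 + 3020.0 + 954.99) = 1/3975.9 = 0.0002515
[CO3²⁻] = α₂ × DIC = 0.0002515 × 2.65 = 0.000667 mmol/L = 0.667 μmol/L

[CO3²⁻] = 0.667 μmol/L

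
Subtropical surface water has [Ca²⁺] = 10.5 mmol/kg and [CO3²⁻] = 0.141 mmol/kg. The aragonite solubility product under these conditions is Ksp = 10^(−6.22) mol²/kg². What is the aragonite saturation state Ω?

Ω = 2.46

Ksp = 10^(−6.22) = 6.026×10^-7
Ω = [Ca²⁺][CO3²⁻]/Ksp = (10.5×10^-3)(0.141×10^-3) / 6.026×10^-7 = 2.46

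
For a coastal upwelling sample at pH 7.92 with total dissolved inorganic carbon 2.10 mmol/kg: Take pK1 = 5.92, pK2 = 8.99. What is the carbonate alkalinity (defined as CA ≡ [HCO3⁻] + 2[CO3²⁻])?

CA = 2.24 mmol/kg

CA = [HCO3⁻] + 2[CO3²⁻] = (α₁ + 2α₂)·DIC
At pH 7.92: [H⁺]/K1 = 10^-2.00 = 0.010000, K2/[H⁺] = 10^-1.07 = 0.085114
α₁ = 1/(1 + 0.010000 + 0.085114) = 1/1.0951 = 0.9131; α₂ = α₁·K2/[H⁺] = 0.07772
α₁ + 2α₂ = 1.0686
CA = 1.0686 × 2.10 = 2.24 mmol/kg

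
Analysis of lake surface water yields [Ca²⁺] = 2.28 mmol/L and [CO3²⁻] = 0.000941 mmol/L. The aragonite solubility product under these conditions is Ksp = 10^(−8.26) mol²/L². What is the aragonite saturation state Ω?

Ω = 0.390

Ksp = 10^(−8.26) = 5.495×10^-9
Ω = [Ca²⁺][CO3²⁻]/Ksp = (2.28×10^-3)(0.000941×10^-3) / 5.495×10^-9 = 0.390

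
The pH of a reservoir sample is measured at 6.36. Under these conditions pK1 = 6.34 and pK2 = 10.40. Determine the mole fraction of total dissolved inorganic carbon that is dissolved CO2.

α₀ = 0.488

α₀ = 1 / (1 + K1/[H⁺] + K1K2/[H⁺]²) = 1 / (1 + 10^+0.02 + 10^-4.02)
   = 1 / (1 + 1.0471 + 9.5499×10^-5) = 1/2.0472 = 0.4885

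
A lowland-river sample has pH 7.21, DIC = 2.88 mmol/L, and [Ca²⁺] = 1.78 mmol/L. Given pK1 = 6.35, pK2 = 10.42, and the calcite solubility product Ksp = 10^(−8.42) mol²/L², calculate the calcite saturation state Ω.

α₂ = 1 / (1 + [H⁺]/K2 + [H⁺]²/(K1K2)) = 1 / (1 + 10^+3.21 + 10^+2.35)
   = 1 / (1 + 1621.8 + 223.87) = 1/1846.7 = 0.0005415
[CO3²⁻] = α₂ × DIC = 0.0005415 × 2.88 = 0.001560 mmol/L = 1.560 μmol/L
Ksp = 10^(−8.42) = 3.802×10^-9
Ω = [Ca²⁺][CO3²⁻]/Ksp = (1.78×10^-3)(1.560×10^-6) / 3.802×10^-9 = 0.730

Ω = 0.730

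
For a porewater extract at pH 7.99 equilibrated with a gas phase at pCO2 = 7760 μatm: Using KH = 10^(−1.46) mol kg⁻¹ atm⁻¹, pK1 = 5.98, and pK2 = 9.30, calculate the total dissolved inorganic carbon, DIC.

[CO2*] = KH · pCO2 = 10^(−1.46) × 7760×10^-6 = 2.691×10^-4 mol/kg
α₀ = 1/(1 + K1/[H⁺] + K1K2/[H⁺]²) = 1/(1 + 10^+2.01 + 10^+0.70) = 0.009230
DIC = [CO2*]/α₀ = 2.691×10^-4 / 0.009230 = 29.2 mmol/kg

DIC = 29.2 mmol/kg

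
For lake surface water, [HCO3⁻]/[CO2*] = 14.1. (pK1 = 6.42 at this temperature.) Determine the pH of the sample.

pH = 7.57

From K1 = [H⁺][HCO3⁻]/[CO2*]:  pH = pK1 + log₁₀([HCO3⁻]/[CO2*])
log₁₀(14.1) = +1.149
pH = 6.42 + (+1.149) = 7.57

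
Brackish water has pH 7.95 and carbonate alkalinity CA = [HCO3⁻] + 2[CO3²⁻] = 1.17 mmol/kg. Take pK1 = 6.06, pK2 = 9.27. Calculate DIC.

CA = [HCO3⁻] + 2[CO3²⁻] = (α₁ + 2α₂)·DIC
At pH 7.95: [H⁺]/K1 = 10^-1.89 = 0.012882, K2/[H⁺] = 10^-1.32 = 0.047863
α₁ = 1/(1 + 0.012882 + 0.047863) = 1/1.0607 = 0.9427; α₂ = α₁·K2/[H⁺] = 0.04512
α₁ + 2α₂ = 1.0330
DIC = CA / (α₁ + 2α₂) = 1.17 / 1.0330 = 1.13 mmol/kg

DIC = 1.13 mmol/kg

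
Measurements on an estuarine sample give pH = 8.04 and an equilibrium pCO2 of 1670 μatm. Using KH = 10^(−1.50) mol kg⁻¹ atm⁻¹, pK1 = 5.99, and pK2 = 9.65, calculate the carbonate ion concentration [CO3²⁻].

[CO3²⁻] = 0.145 mmol/kg

[CO2*] = KH · pCO2 = 10^(−1.50) × 1670×10^-6 = 5.281×10^-5 mol/kg
α₀ = 1/(1 + K1/[H⁺] + K1K2/[H⁺]²) = 1/(1 + 10^+2.05 + 10^+0.44) = 0.008624
DIC = [CO2*]/α₀ = 5.281×10^-5 / 0.008624 = 6.124 mmol/kg
[CO3²⁻] = α₂·DIC; α₂ = 0.02375, so [CO3²⁻] = 0.02375 × 6.124 = 0.145 mmol/kg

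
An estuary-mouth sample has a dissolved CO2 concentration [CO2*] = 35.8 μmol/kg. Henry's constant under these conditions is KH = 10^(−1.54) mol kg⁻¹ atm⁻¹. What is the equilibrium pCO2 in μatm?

pCO2 = 1240 μatm

KH = 10^(−1.54) = 2.884×10^-2 mol kg⁻¹ atm⁻¹
pCO2 = [CO2*]/KH = 35.8×10^-6 / 2.884×10^-2 = 1.24×10^-3 atm = 1240 μatm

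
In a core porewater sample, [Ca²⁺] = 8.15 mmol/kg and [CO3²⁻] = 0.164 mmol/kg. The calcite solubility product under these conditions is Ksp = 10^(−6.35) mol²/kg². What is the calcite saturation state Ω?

Ksp = 10^(−6.35) = 4.467×10^-7
Ω = [Ca²⁺][CO3²⁻]/Ksp = (8.15×10^-3)(0.164×10^-3) / 4.467×10^-7 = 2.99

Ω = 2.99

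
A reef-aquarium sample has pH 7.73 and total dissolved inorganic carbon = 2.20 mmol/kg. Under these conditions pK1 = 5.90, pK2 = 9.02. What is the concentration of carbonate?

α₂ = 1 / (1 + [H⁺]/K2 + [H⁺]²/(K1K2)) = 1 / (1 + 10^+1.29 + 10^-0.54)
   = 1 / (1 + 19.498 + 0.28840) = 1/20.787 = 0.04811
[CO3²⁻] = α₂ × DIC = 0.04811 × 2.20 = 0.106 mmol/kg

[CO3²⁻] = 0.106 mmol/kg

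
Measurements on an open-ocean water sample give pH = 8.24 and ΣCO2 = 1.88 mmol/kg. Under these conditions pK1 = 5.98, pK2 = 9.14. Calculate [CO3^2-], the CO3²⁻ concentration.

α₂ = 1 / (1 + [H⁺]/K2 + [H⁺]²/(K1K2)) = 1 / (1 + 10^+0.90 + 10^-1.36)
   = 1 / (1 + 7.9433 + 0.043652) = 1/8.9869 = 0.1113
[CO3²⁻] = α₂ × DIC = 0.1113 × 1.88 = 0.209 mmol/kg

[CO3²⁻] = 0.209 mmol/kg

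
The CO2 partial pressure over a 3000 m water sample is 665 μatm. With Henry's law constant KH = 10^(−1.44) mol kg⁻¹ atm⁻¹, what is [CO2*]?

[CO2*] = 24.1 μmol/kg

KH = 10^(−1.44) = 3.631×10^-2 mol kg⁻¹ atm⁻¹
[CO2*] = KH · pCO2 = 3.631×10^-2 × 665×10^-6 atm = 2.41×10^-5 mol/kg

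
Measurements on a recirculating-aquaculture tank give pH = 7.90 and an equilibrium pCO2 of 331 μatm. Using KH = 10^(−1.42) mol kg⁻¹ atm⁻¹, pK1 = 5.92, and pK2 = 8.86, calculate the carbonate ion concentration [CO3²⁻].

[CO3²⁻] = 0.132 mmol/kg

[CO2*] = KH · pCO2 = 10^(−1.42) × 331×10^-6 = 1.258×10^-5 mol/kg
α₀ = 1/(1 + K1/[H⁺] + K1K2/[H⁺]²) = 1/(1 + 10^+1.98 + 10^+1.02) = 0.009348
DIC = [CO2*]/α₀ = 1.258×10^-5 / 0.009348 = 1.346 mmol/kg
[CO3²⁻] = α₂·DIC; α₂ = 0.09789, so [CO3²⁻] = 0.09789 × 1.346 = 0.132 mmol/kg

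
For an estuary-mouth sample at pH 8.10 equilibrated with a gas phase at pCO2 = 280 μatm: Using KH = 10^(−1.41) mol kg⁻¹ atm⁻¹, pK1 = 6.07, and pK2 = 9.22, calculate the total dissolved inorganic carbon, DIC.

DIC = 1.27 mmol/kg

[CO2*] = KH · pCO2 = 10^(−1.41) × 280×10^-6 = 1.089×10^-5 mol/kg
α₀ = 1/(1 + K1/[H⁺] + K1K2/[H⁺]²) = 1/(1 + 10^+2.03 + 10^+0.91) = 0.008600
DIC = [CO2*]/α₀ = 1.089×10^-5 / 0.008600 = 1.27 mmol/kg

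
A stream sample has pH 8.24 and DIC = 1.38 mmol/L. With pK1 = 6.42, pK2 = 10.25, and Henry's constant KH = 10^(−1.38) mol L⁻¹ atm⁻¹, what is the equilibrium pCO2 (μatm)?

α₀ = 1 / (1 + K1/[H⁺] + K1K2/[H⁺]²) = 1 / (1 + 10^+1.82 + 10^-0.19)
   = 1 / (1 + 66.069 + 0.64565) = 1/67.715 = 0.01477
[CO2*] = α₀ × DIC = 0.01477 × 1.38 = 0.02038 mmol/L
pCO2 = [CO2*]/KH = 2.038×10^-5 / 4.169×10^-2 = 489 μatm

pCO2 = 489 μatm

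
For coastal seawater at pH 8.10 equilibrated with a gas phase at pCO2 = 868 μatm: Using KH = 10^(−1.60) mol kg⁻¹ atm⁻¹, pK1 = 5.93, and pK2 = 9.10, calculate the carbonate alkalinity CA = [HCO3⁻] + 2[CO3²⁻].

[CO2*] = KH · pCO2 = 10^(−1.60) × 868×10^-6 = 2.180×10^-5 mol/kg
α₀ = 1/(1 + K1/[H⁺] + K1K2/[H⁺]²) = 1/(1 + 10^+2.17 + 10^+1.17) = 0.006109
DIC = [CO2*]/α₀ = 2.180×10^-5 / 0.006109 = 3.569 mmol/kg
CA = (α₁ + 2α₂)·DIC = (0.9035 + 2×0.09035) × 3.569 = 3.87 mmol/kg

CA = 3.87 mmol/kg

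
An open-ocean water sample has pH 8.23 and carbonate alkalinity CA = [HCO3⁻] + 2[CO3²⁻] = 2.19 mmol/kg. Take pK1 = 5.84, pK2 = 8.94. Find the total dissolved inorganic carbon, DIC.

DIC = 1.89 mmol/kg

CA = [HCO3⁻] + 2[CO3²⁻] = (α₁ + 2α₂)·DIC
At pH 8.23: [H⁺]/K1 = 10^-2.39 = 0.0040738, K2/[H⁺] = 10^-0.71 = 0.19498
α₁ = 1/(1 + 0.0040738 + 0.19498) = 1/1.1991 = 0.8340; α₂ = α₁·K2/[H⁺] = 0.1626
α₁ + 2α₂ = 1.1592
DIC = CA / (α₁ + 2α₂) = 2.19 / 1.1592 = 1.89 mmol/kg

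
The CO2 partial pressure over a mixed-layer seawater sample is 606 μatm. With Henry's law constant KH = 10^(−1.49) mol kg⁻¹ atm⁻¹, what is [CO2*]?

[CO2*] = 19.6 μmol/kg

KH = 10^(−1.49) = 3.236×10^-2 mol kg⁻¹ atm⁻¹
[CO2*] = KH · pCO2 = 3.236×10^-2 × 606×10^-6 atm = 1.96×10^-5 mol/kg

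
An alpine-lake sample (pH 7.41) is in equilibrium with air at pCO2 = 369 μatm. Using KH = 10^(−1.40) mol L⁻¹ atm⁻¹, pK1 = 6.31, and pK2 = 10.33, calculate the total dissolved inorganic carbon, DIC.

DIC = 0.200 mmol/L

[CO2*] = KH · pCO2 = 10^(−1.40) × 369×10^-6 = 1.469×10^-5 mol/L
α₀ = 1/(1 + K1/[H⁺] + K1K2/[H⁺]²) = 1/(1 + 10^+1.10 + 10^-1.82) = 0.07351
DIC = [CO2*]/α₀ = 1.469×10^-5 / 0.07351 = 0.200 mmol/L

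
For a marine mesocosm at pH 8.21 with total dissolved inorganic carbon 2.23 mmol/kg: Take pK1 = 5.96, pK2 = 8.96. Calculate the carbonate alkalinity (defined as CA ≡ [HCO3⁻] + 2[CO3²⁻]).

CA = [HCO3⁻] + 2[CO3²⁻] = (α₁ + 2α₂)·DIC
At pH 8.21: [H⁺]/K1 = 10^-2.25 = 0.0056234, K2/[H⁺] = 10^-0.75 = 0.17783
α₁ = 1/(1 + 0.0056234 + 0.17783) = 1/1.1835 = 0.8450; α₂ = α₁·K2/[H⁺] = 0.1503
α₁ + 2α₂ = 1.1455
CA = 1.1455 × 2.23 = 2.55 mmol/kg

CA = 2.55 mmol/kg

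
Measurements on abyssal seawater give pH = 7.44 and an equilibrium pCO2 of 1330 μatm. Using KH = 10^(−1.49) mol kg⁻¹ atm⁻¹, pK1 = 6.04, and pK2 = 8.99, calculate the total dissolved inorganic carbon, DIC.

DIC = 1.15 mmol/kg

[CO2*] = KH · pCO2 = 10^(−1.49) × 1330×10^-6 = 4.304×10^-5 mol/kg
α₀ = 1/(1 + K1/[H⁺] + K1K2/[H⁺]²) = 1/(1 + 10^+1.40 + 10^-0.15) = 0.03728
DIC = [CO2*]/α₀ = 4.304×10^-5 / 0.03728 = 1.15 mmol/kg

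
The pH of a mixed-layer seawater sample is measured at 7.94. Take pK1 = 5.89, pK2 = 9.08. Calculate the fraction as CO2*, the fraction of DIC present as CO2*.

α₀ = 0.00824

α₀ = 1 / (1 + K1/[H⁺] + K1K2/[H⁺]²) = 1 / (1 + 10^+2.05 + 10^+0.91)
   = 1 / (1 + 112.20 + 8.1283) = 1/121.33 = 0.008242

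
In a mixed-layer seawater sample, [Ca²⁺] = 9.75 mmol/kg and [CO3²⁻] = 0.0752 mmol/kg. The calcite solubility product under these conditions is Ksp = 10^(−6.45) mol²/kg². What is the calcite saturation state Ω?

Ksp = 10^(−6.45) = 3.548×10^-7
Ω = [Ca²⁺][CO3²⁻]/Ksp = (9.75×10^-3)(0.0752×10^-3) / 3.548×10^-7 = 2.07

Ω = 2.07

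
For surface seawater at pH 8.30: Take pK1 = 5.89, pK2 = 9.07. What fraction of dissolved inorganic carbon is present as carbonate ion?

α₂ = 0.145

α₂ = 1 / (1 + [H⁺]/K2 + [H⁺]²/(K1K2)) = 1 / (1 + 10^+0.77 + 10^-1.64)
   = 1 / (1 + 5.8884 + 0.022909) = 1/6.9113 = 0.1447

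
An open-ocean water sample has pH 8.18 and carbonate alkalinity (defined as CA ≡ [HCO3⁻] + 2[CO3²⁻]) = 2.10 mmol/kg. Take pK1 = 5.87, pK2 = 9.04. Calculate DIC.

CA = [HCO3⁻] + 2[CO3²⁻] = (α₁ + 2α₂)·DIC
At pH 8.18: [H⁺]/K1 = 10^-2.31 = 0.0048978, K2/[H⁺] = 10^-0.86 = 0.13804
α₁ = 1/(1 + 0.0048978 + 0.13804) = 1/1.1429 = 0.8749; α₂ = α₁·K2/[H⁺] = 0.1208
α₁ + 2α₂ = 1.1165
DIC = CA / (α₁ + 2α₂) = 2.10 / 1.1165 = 1.88 mmol/kg

DIC = 1.88 mmol/kg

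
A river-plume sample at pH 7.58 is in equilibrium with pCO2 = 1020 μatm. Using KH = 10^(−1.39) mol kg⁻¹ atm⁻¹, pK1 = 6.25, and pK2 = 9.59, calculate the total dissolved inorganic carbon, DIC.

[CO2*] = KH · pCO2 = 10^(−1.39) × 1020×10^-6 = 4.155×10^-5 mol/kg
α₀ = 1/(1 + K1/[H⁺] + K1K2/[H⁺]²) = 1/(1 + 10^+1.33 + 10^-0.68) = 0.04427
DIC = [CO2*]/α₀ = 4.155×10^-5 / 0.04427 = 0.939 mmol/kg

DIC = 0.939 mmol/kg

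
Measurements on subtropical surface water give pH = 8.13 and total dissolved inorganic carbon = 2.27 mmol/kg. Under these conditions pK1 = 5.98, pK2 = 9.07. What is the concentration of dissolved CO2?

α₀ = 1 / (1 + K1/[H⁺] + K1K2/[H⁺]²) = 1 / (1 + 10^+2.15 + 10^+1.21)
   = 1 / (1 + 141.25 + 16.218) = 1/158.47 = 0.006310
[CO2*] = α₀ × DIC = 0.006310 × 2.27 = 0.0143 mmol/kg = 14.3 μmol/kg

[CO2*] = 14.3 μmol/kg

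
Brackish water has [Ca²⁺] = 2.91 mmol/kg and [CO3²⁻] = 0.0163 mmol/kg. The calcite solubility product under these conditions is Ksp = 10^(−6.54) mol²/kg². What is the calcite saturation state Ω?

Ksp = 10^(−6.54) = 2.884×10^-7
Ω = [Ca²⁺][CO3²⁻]/Ksp = (2.91×10^-3)(0.0163×10^-3) / 2.884×10^-7 = 0.164

Ω = 0.164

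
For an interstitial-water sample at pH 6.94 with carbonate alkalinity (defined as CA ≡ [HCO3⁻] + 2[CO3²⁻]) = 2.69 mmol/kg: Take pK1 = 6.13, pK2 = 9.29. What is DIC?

DIC = 3.09 mmol/kg

CA = [HCO3⁻] + 2[CO3²⁻] = (α₁ + 2α₂)·DIC
At pH 6.94: [H⁺]/K1 = 10^-0.81 = 0.15488, K2/[H⁺] = 10^-2.35 = 0.0044668
α₁ = 1/(1 + 0.15488 + 0.0044668) = 1/1.1593 = 0.8626; α₂ = α₁·K2/[H⁺] = 0.003853
α₁ + 2α₂ = 0.8703
DIC = CA / (α₁ + 2α₂) = 2.69 / 0.8703 = 3.09 mmol/kg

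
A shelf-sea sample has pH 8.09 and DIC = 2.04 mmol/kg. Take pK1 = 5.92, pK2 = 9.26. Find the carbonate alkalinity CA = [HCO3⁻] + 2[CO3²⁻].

CA = 2.16 mmol/kg

CA = [HCO3⁻] + 2[CO3²⁻] = (α₁ + 2α₂)·DIC
At pH 8.09: [H⁺]/K1 = 10^-2.17 = 0.0067608, K2/[H⁺] = 10^-1.17 = 0.067608
α₁ = 1/(1 + 0.0067608 + 0.067608) = 1/1.0744 = 0.9308; α₂ = α₁·K2/[H⁺] = 0.06293
α₁ + 2α₂ = 1.0566
CA = 1.0566 × 2.04 = 2.16 mmol/kg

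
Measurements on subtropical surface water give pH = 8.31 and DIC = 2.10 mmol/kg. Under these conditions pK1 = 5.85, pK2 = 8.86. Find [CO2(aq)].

[CO2*] = 5.67 μmol/kg

α₀ = 1 / (1 + K1/[H⁺] + K1K2/[H⁺]²) = 1 / (1 + 10^+2.46 + 10^+1.91)
   = 1 / (1 + 288.40 + 81.283) = 1/370.69 = 0.002698
[CO2*] = α₀ × DIC = 0.002698 × 2.10 = 0.00567 mmol/kg = 5.67 μmol/kg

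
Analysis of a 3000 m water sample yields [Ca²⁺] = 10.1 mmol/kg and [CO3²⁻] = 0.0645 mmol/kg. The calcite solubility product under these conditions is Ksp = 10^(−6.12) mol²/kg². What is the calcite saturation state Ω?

Ω = 0.859

Ksp = 10^(−6.12) = 7.586×10^-7
Ω = [Ca²⁺][CO3²⁻]/Ksp = (10.1×10^-3)(0.0645×10^-3) / 7.586×10^-7 = 0.859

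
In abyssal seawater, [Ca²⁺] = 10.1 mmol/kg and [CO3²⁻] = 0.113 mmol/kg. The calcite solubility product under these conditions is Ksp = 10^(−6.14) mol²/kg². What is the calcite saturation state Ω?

Ksp = 10^(−6.14) = 7.244×10^-7
Ω = [Ca²⁺][CO3²⁻]/Ksp = (10.1×10^-3)(0.113×10^-3) / 7.244×10^-7 = 1.58

Ω = 1.58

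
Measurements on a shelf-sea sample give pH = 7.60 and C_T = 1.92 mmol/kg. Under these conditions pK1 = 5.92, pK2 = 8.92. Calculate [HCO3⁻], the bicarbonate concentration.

α₁ = 1 / (1 + [H⁺]/K1 + K2/[H⁺]) = 1 / (1 + 10^-1.68 + 10^-1.32)
   = 1 / (1 + 0.020893 + 0.047863) = 1/1.0688 = 0.9357
[HCO3⁻] = α₁ × DIC = 0.9357 × 1.92 = 1.80 mmol/kg

[HCO3⁻] = 1.80 mmol/kg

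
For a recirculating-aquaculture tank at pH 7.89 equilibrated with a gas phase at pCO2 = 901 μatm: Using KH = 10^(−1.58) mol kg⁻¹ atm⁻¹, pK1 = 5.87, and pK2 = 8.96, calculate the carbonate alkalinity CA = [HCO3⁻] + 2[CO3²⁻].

CA = 2.90 mmol/kg

[CO2*] = KH · pCO2 = 10^(−1.58) × 901×10^-6 = 2.370×10^-5 mol/kg
α₀ = 1/(1 + K1/[H⁺] + K1K2/[H⁺]²) = 1/(1 + 10^+2.02 + 10^+0.95) = 0.008724
DIC = [CO2*]/α₀ = 2.370×10^-5 / 0.008724 = 2.716 mmol/kg
CA = (α₁ + 2α₂)·DIC = (0.9135 + 2×0.07775) × 2.716 = 2.90 mmol/kg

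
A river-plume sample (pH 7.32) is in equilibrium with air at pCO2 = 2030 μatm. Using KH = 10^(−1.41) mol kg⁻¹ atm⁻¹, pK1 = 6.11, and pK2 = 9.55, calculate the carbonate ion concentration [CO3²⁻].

[CO2*] = KH · pCO2 = 10^(−1.41) × 2030×10^-6 = 7.898×10^-5 mol/kg
α₀ = 1/(1 + K1/[H⁺] + K1K2/[H⁺]²) = 1/(1 + 10^+1.21 + 10^-1.02) = 0.05776
DIC = [CO2*]/α₀ = 7.898×10^-5 / 0.05776 = 1.367 mmol/kg
[CO3²⁻] = α₂·DIC; α₂ = 0.005516, so [CO3²⁻] = 0.005516 × 1.367 = 0.00754 mmol/kg = 7.54 μmol/kg

[CO3²⁻] = 7.54 μmol/kg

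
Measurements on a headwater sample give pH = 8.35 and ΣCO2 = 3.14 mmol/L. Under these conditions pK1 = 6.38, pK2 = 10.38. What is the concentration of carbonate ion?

α₂ = 1 / (1 + [H⁺]/K2 + [H⁺]²/(K1K2)) = 1 / (1 + 10^+2.03 + 10^+0.06)
   = 1 / (1 + 107.15 + 1.1482) = 1/109.30 = 0.009149
[CO3²⁻] = α₂ × DIC = 0.009149 × 3.14 = 0.0287 mmol/L

[CO3²⁻] = 0.0287 mmol/L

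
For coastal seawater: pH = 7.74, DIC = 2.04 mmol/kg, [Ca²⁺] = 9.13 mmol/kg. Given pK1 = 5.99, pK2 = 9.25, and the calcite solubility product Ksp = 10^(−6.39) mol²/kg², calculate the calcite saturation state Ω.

Ω = 1.35

α₂ = 1 / (1 + [H⁺]/K2 + [H⁺]²/(K1K2)) = 1 / (1 + 10^+1.51 + 10^-0.24)
   = 1 / (1 + 32.359 + 0.57544) = 1/33.935 = 0.02947
[CO3²⁻] = α₂ × DIC = 0.02947 × 2.04 = 0.06012 mmol/kg
Ksp = 10^(−6.39) = 4.074×10^-7
Ω = [Ca²⁺][CO3²⁻]/Ksp = (9.13×10^-3)(6.012×10^-5) / 4.074×10^-7 = 1.35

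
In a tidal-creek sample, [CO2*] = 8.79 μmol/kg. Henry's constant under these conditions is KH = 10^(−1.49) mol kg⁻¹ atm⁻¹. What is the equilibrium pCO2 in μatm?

pCO2 = 272 μatm

KH = 10^(−1.49) = 3.236×10^-2 mol kg⁻¹ atm⁻¹
pCO2 = [CO2*]/KH = 8.79×10^-6 / 3.236×10^-2 = 2.72×10^-4 atm = 272 μatm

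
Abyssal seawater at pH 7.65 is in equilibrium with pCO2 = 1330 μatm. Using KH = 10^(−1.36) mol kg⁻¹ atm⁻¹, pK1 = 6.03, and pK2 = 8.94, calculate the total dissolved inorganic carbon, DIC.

[CO2*] = KH · pCO2 = 10^(−1.36) × 1330×10^-6 = 5.806×10^-5 mol/kg
α₀ = 1/(1 + K1/[H⁺] + K1K2/[H⁺]²) = 1/(1 + 10^+1.62 + 10^+0.33) = 0.02231
DIC = [CO2*]/α₀ = 5.806×10^-5 / 0.02231 = 2.60 mmol/kg

DIC = 2.60 mmol/kg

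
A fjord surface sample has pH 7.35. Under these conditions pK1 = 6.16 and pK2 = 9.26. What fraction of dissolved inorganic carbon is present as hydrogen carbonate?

α₁ = 0.929

α₁ = 1 / (1 + [H⁺]/K1 + K2/[H⁺]) = 1 / (1 + 10^-1.19 + 10^-1.91)
   = 1 / (1 + 0.064565 + 0.012303) = 1/1.0769 = 0.9286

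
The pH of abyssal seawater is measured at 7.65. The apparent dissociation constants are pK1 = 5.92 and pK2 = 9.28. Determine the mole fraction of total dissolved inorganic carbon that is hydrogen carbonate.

α₁ = 1 / (1 + [H⁺]/K1 + K2/[H⁺]) = 1 / (1 + 10^-1.73 + 10^-1.63)
   = 1 / (1 + 0.018621 + 0.023442) = 1/1.0421 = 0.9596

α₁ = 0.960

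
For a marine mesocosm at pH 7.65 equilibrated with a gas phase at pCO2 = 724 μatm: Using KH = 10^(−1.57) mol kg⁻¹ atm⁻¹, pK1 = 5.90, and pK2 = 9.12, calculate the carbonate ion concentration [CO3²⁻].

[CO2*] = KH · pCO2 = 10^(−1.57) × 724×10^-6 = 1.949×10^-5 mol/kg
α₀ = 1/(1 + K1/[H⁺] + K1K2/[H⁺]²) = 1/(1 + 10^+1.75 + 10^+0.28) = 0.01691
DIC = [CO2*]/α₀ = 1.949×10^-5 / 0.01691 = 1.152 mmol/kg
[CO3²⁻] = α₂·DIC; α₂ = 0.03222, so [CO3²⁻] = 0.03222 × 1.152 = 0.0371 mmol/kg

[CO3²⁻] = 0.0371 mmol/kg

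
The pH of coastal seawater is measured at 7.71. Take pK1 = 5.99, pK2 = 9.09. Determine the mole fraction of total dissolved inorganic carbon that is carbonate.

α₂ = 0.0393

α₂ = 1 / (1 + [H⁺]/K2 + [H⁺]²/(K1K2)) = 1 / (1 + 10^+1.38 + 10^-0.34)
   = 1 / (1 + 23.988 + 0.45709) = 1/25.445 = 0.03930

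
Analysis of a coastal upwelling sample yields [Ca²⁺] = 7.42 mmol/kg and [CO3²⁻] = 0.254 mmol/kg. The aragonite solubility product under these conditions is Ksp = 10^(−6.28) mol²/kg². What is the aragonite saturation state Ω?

Ksp = 10^(−6.28) = 5.248×10^-7
Ω = [Ca²⁺][CO3²⁻]/Ksp = (7.42×10^-3)(0.254×10^-3) / 5.248×10^-7 = 3.59

Ω = 3.59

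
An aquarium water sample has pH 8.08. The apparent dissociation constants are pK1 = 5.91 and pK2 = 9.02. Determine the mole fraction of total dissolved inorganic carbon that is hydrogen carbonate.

α₁ = 0.892

α₁ = 1 / (1 + [H⁺]/K1 + K2/[H⁺]) = 1 / (1 + 10^-2.17 + 10^-0.94)
   = 1 / (1 + 0.0067608 + 0.11482) = 1/1.1216 = 0.8916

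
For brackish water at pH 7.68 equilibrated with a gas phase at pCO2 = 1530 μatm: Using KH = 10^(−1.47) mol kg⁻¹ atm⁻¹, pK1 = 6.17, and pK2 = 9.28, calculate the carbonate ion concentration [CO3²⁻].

[CO3²⁻] = 0.0421 mmol/kg

[CO2*] = KH · pCO2 = 10^(−1.47) × 1530×10^-6 = 5.184×10^-5 mol/kg
α₀ = 1/(1 + K1/[H⁺] + K1K2/[H⁺]²) = 1/(1 + 10^+1.51 + 10^-0.09) = 0.02926
DIC = [CO2*]/α₀ = 5.184×10^-5 / 0.02926 = 1.772 mmol/kg
[CO3²⁻] = α₂·DIC; α₂ = 0.02379, so [CO3²⁻] = 0.02379 × 1.772 = 0.0421 mmol/kg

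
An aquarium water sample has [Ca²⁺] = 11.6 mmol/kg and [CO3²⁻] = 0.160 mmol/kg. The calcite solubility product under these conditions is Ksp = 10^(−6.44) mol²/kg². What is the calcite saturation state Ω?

Ω = 5.11

Ksp = 10^(−6.44) = 3.631×10^-7
Ω = [Ca²⁺][CO3²⁻]/Ksp = (11.6×10^-3)(0.160×10^-3) / 3.631×10^-7 = 5.11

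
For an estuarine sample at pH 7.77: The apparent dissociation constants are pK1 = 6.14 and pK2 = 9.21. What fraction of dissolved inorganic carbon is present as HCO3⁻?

α₁ = 1 / (1 + [H⁺]/K1 + K2/[H⁺]) = 1 / (1 + 10^-1.63 + 10^-1.44)
   = 1 / (1 + 0.023442 + 0.036308) = 1/1.0598 = 0.9436

α₁ = 0.944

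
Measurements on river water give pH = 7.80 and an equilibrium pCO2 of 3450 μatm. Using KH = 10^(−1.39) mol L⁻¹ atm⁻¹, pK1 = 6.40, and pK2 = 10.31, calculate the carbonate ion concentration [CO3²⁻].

[CO2*] = KH · pCO2 = 10^(−1.39) × 3450×10^-6 = 1.405×10^-4 mol/L
α₀ = 1/(1 + K1/[H⁺] + K1K2/[H⁺]²) = 1/(1 + 10^+1.40 + 10^-1.11) = 0.03817
DIC = [CO2*]/α₀ = 1.405×10^-4 / 0.03817 = 3.682 mmol/L
[CO3²⁻] = α₂·DIC; α₂ = 0.002963, so [CO3²⁻] = 0.002963 × 3.682 = 0.0109 mmol/L = 10.9 μmol/L

[CO3²⁻] = 10.9 μmol/L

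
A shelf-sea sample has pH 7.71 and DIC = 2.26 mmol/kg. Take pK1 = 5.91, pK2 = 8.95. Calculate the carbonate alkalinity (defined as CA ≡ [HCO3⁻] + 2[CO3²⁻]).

CA = 2.35 mmol/kg

CA = [HCO3⁻] + 2[CO3²⁻] = (α₁ + 2α₂)·DIC
At pH 7.71: [H⁺]/K1 = 10^-1.80 = 0.015849, K2/[H⁺] = 10^-1.24 = 0.057544
α₁ = 1/(1 + 0.015849 + 0.057544) = 1/1.0734 = 0.9316; α₂ = α₁·K2/[H⁺] = 0.05361
α₁ + 2α₂ = 1.0388
CA = 1.0388 × 2.26 = 2.35 mmol/kg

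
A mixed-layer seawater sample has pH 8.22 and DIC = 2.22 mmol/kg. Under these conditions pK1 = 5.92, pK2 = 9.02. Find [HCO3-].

α₁ = 1 / (1 + [H⁺]/K1 + K2/[H⁺]) = 1 / (1 + 10^-2.30 + 10^-0.80)
   = 1 / (1 + 0.0050119 + 0.15849) = 1/1.1635 = 0.8595
[HCO3⁻] = α₁ × DIC = 0.8595 × 2.22 = 1.91 mmol/kg

[HCO3⁻] = 1.91 mmol/kg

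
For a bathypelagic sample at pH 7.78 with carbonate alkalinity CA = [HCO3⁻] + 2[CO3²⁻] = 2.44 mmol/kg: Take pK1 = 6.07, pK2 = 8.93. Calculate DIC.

DIC = 2.33 mmol/kg

CA = [HCO3⁻] + 2[CO3²⁻] = (α₁ + 2α₂)·DIC
At pH 7.78: [H⁺]/K1 = 10^-1.71 = 0.019498, K2/[H⁺] = 10^-1.15 = 0.070795
α₁ = 1/(1 + 0.019498 + 0.070795) = 1/1.0903 = 0.9172; α₂ = α₁·K2/[H⁺] = 0.06493
α₁ + 2α₂ = 1.0470
DIC = CA / (α₁ + 2α₂) = 2.44 / 1.0470 = 2.33 mmol/kg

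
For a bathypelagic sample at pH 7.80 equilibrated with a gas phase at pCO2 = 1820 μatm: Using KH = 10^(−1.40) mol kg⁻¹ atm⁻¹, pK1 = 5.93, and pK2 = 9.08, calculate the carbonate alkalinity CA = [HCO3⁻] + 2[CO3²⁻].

[CO2*] = KH · pCO2 = 10^(−1.40) × 1820×10^-6 = 7.246×10^-5 mol/kg
α₀ = 1/(1 + K1/[H⁺] + K1K2/[H⁺]²) = 1/(1 + 10^+1.87 + 10^+0.59) = 0.01265
DIC = [CO2*]/α₀ = 7.246×10^-5 / 0.01265 = 5.726 mmol/kg
CA = (α₁ + 2α₂)·DIC = (0.9381 + 2×0.04923) × 5.726 = 5.93 mmol/kg

CA = 5.93 mmol/kg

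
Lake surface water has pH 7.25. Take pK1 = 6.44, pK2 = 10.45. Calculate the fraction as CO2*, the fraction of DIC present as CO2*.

α₀ = 0.134

α₀ = 1 / (1 + K1/[H⁺] + K1K2/[H⁺]²) = 1 / (1 + 10^+0.81 + 10^-2.39)
   = 1 / (1 + 6.4565 + 0.0040738) = 1/7.4606 = 0.1340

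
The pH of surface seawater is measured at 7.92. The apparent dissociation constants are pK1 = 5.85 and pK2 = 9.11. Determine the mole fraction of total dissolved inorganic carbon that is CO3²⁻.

α₂ = 0.0602

α₂ = 1 / (1 + [H⁺]/K2 + [H⁺]²/(K1K2)) = 1 / (1 + 10^+1.19 + 10^-0.88)
   = 1 / (1 + 15.488 + 0.13183) = 1/16.620 = 0.06017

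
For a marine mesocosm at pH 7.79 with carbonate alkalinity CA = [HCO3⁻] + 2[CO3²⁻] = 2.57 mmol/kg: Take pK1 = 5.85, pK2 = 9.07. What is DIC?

DIC = 2.47 mmol/kg

CA = [HCO3⁻] + 2[CO3²⁻] = (α₁ + 2α₂)·DIC
At pH 7.79: [H⁺]/K1 = 10^-1.94 = 0.011482, K2/[H⁺] = 10^-1.28 = 0.052481
α₁ = 1/(1 + 0.011482 + 0.052481) = 1/1.0640 = 0.9399; α₂ = α₁·K2/[H⁺] = 0.04933
α₁ + 2α₂ = 1.0385
DIC = CA / (α₁ + 2α₂) = 2.57 / 1.0385 = 2.47 mmol/kg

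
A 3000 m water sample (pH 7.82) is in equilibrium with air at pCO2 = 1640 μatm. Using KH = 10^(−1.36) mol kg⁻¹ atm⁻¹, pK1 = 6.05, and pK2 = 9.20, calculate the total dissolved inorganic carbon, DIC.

DIC = 4.46 mmol/kg

[CO2*] = KH · pCO2 = 10^(−1.36) × 1640×10^-6 = 7.159×10^-5 mol/kg
α₀ = 1/(1 + K1/[H⁺] + K1K2/[H⁺]²) = 1/(1 + 10^+1.77 + 10^+0.39) = 0.01604
DIC = [CO2*]/α₀ = 7.159×10^-5 / 0.01604 = 4.46 mmol/kg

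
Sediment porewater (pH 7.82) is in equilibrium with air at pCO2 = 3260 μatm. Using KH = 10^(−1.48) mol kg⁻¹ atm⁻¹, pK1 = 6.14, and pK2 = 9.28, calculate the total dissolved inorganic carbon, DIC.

[CO2*] = KH · pCO2 = 10^(−1.48) × 3260×10^-6 = 1.079×10^-4 mol/kg
α₀ = 1/(1 + K1/[H⁺] + K1K2/[H⁺]²) = 1/(1 + 10^+1.68 + 10^+0.22) = 0.01979
DIC = [CO2*]/α₀ = 1.079×10^-4 / 0.01979 = 5.45 mmol/kg

DIC = 5.45 mmol/kg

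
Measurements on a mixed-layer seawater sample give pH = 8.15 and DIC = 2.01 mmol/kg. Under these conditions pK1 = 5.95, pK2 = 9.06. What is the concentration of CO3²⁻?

[CO3²⁻] = 0.219 mmol/kg

α₂ = 1 / (1 + [H⁺]/K2 + [H⁺]²/(K1K2)) = 1 / (1 + 10^+0.91 + 10^-1.29)
   = 1 / (1 + 8.1283 + 0.051286) = 1/9.1796 = 0.1089
[CO3²⁻] = α₂ × DIC = 0.1089 × 2.01 = 0.219 mmol/kg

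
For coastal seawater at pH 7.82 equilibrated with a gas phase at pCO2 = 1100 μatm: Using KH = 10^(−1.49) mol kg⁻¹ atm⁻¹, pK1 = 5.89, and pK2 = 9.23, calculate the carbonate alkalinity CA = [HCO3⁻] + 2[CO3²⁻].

[CO2*] = KH · pCO2 = 10^(−1.49) × 1100×10^-6 = 3.560×10^-5 mol/kg
α₀ = 1/(1 + K1/[H⁺] + K1K2/[H⁺]²) = 1/(1 + 10^+1.93 + 10^+0.52) = 0.01118
DIC = [CO2*]/α₀ = 3.560×10^-5 / 0.01118 = 3.183 mmol/kg
CA = (α₁ + 2α₂)·DIC = (0.9518 + 2×0.03703) × 3.183 = 3.27 mmol/kg

CA = 3.27 mmol/kg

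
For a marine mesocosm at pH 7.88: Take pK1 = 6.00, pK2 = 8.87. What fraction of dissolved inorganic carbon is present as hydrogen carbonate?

α₁ = 0.896

α₁ = 1 / (1 + [H⁺]/K1 + K2/[H⁺]) = 1 / (1 + 10^-1.88 + 10^-0.99)
   = 1 / (1 + 0.013183 + 0.10233) = 1/1.1155 = 0.8964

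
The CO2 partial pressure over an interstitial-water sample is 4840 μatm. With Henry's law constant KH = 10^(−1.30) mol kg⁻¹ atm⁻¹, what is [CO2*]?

[CO2*] = 243 μmol/kg

KH = 10^(−1.30) = 5.012×10^-2 mol kg⁻¹ atm⁻¹
[CO2*] = KH · pCO2 = 5.012×10^-2 × 4840×10^-6 atm = 2.43×10^-4 mol/kg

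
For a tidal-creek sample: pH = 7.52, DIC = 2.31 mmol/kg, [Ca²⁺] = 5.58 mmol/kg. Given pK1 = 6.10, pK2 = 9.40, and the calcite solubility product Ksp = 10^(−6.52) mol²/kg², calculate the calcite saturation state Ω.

Ω = 0.535

α₂ = 1 / (1 + [H⁺]/K2 + [H⁺]²/(K1K2)) = 1 / (1 + 10^+1.88 + 10^+0.46)
   = 1 / (1 + 75.858 + 2.8840) = 1/79.742 = 0.01254
[CO3²⁻] = α₂ × DIC = 0.01254 × 2.31 = 0.02897 mmol/kg
Ksp = 10^(−6.52) = 3.020×10^-7
Ω = [Ca²⁺][CO3²⁻]/Ksp = (5.58×10^-3)(2.897×10^-5) / 3.020×10^-7 = 0.535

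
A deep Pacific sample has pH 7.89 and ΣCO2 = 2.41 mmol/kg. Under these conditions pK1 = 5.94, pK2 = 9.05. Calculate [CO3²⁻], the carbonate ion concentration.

α₂ = 1 / (1 + [H⁺]/K2 + [H⁺]²/(K1K2)) = 1 / (1 + 10^+1.16 + 10^-0.79)
   = 1 / (1 + 14.454 + 0.16218) = 1/15.617 = 0.06403
[CO3²⁻] = α₂ × DIC = 0.06403 × 2.41 = 0.154 mmol/kg

[CO3²⁻] = 0.154 mmol/kg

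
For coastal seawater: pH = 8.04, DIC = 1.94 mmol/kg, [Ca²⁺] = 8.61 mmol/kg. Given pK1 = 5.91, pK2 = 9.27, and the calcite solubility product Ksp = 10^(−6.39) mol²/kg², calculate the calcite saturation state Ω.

Ω = 2.26

α₂ = 1 / (1 + [H⁺]/K2 + [H⁺]²/(K1K2)) = 1 / (1 + 10^+1.23 + 10^-0.90)
   = 1 / (1 + 16.982 + 0.12589) = 1/18.108 = 0.05522
[CO3²⁻] = α₂ × DIC = 0.05522 × 1.94 = 0.1071 mmol/kg
Ksp = 10^(−6.39) = 4.074×10^-7
Ω = [Ca²⁺][CO3²⁻]/Ksp = (8.61×10^-3)(1.071×10^-4) / 4.074×10^-7 = 2.26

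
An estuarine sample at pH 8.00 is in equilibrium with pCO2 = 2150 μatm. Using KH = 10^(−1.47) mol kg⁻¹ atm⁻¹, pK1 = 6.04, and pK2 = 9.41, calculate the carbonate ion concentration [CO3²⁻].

[CO2*] = KH · pCO2 = 10^(−1.47) × 2150×10^-6 = 7.285×10^-5 mol/kg
α₀ = 1/(1 + K1/[H⁺] + K1K2/[H⁺]²) = 1/(1 + 10^+1.96 + 10^+0.55) = 0.01044
DIC = [CO2*]/α₀ = 7.285×10^-5 / 0.01044 = 6.975 mmol/kg
[CO3²⁻] = α₂·DIC; α₂ = 0.03706, so [CO3²⁻] = 0.03706 × 6.975 = 0.258 mmol/kg

[CO3²⁻] = 0.258 mmol/kg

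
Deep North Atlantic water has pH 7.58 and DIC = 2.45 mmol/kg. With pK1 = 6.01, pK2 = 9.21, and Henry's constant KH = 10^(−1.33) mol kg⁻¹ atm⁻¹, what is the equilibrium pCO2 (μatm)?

pCO2 = 1340 μatm

α₀ = 1 / (1 + K1/[H⁺] + K1K2/[H⁺]²) = 1 / (1 + 10^+1.57 + 10^-0.06)
   = 1 / (1 + 37.154 + 0.87096) = 1/39.024 = 0.02562
[CO2*] = α₀ × DIC = 0.02562 × 2.45 = 0.06278 mmol/kg
pCO2 = [CO2*]/KH = 6.278×10^-5 / 4.677×10^-2 = 1340 μatm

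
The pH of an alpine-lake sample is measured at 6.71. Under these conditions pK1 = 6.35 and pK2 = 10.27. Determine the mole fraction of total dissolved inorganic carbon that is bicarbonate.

α₁ = 0.696

α₁ = 1 / (1 + [H⁺]/K1 + K2/[H⁺]) = 1 / (1 + 10^-0.36 + 10^-3.56)
   = 1 / (1 + 0.43652 + 0.00027542) = 1/1.4368 = 0.6960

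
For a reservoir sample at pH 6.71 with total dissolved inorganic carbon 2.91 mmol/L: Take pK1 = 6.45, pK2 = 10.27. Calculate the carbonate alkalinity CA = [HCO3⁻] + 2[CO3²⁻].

CA = 1.88 mmol/L

CA = [HCO3⁻] + 2[CO3²⁻] = (α₁ + 2α₂)·DIC
At pH 6.71: [H⁺]/K1 = 10^-0.26 = 0.54954, K2/[H⁺] = 10^-3.56 = 0.00027542
α₁ = 1/(1 + 0.54954 + 0.00027542) = 1/1.5498 = 0.6452; α₂ = α₁·K2/[H⁺] = 0.0001777
α₁ + 2α₂ = 0.6456
CA = 0.6456 × 2.91 = 1.88 mmol/L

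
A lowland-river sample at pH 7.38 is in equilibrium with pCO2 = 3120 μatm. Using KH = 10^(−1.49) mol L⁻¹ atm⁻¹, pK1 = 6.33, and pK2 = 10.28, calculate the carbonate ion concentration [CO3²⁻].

[CO2*] = KH · pCO2 = 10^(−1.49) × 3120×10^-6 = 1.010×10^-4 mol/L
α₀ = 1/(1 + K1/[H⁺] + K1K2/[H⁺]²) = 1/(1 + 10^+1.05 + 10^-1.85) = 0.08174
DIC = [CO2*]/α₀ = 1.010×10^-4 / 0.08174 = 1.235 mmol/L
[CO3²⁻] = α₂·DIC; α₂ = 0.001155, so [CO3²⁻] = 0.001155 × 1.235 = 0.00143 mmol/L = 1.43 μmol/L

[CO3²⁻] = 1.43 μmol/L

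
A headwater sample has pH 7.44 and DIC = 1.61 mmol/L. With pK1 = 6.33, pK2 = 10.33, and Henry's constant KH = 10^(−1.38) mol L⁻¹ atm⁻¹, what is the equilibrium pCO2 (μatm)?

pCO2 = 2780 μatm

α₀ = 1 / (1 + K1/[H⁺] + K1K2/[H⁺]²) = 1 / (1 + 10^+1.11 + 10^-1.78)
   = 1 / (1 + 12.882 + 0.016596) = 1/13.899 = 0.07195
[CO2*] = α₀ × DIC = 0.07195 × 1.61 = 0.1158 mmol/L
pCO2 = [CO2*]/KH = 1.158×10^-4 / 4.169×10^-2 = 2780 μatm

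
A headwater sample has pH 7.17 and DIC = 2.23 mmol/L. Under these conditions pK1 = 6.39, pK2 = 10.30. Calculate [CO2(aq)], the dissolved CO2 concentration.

α₀ = 1 / (1 + K1/[H⁺] + K1K2/[H⁺]²) = 1 / (1 + 10^+0.78 + 10^-2.35)
   = 1 / (1 + 6.0256 + 0.0044668) = 1/7.0301 = 0.1422
[CO2*] = α₀ × DIC = 0.1422 × 2.23 = 0.317 mmol/L

[CO2*] = 0.317 mmol/L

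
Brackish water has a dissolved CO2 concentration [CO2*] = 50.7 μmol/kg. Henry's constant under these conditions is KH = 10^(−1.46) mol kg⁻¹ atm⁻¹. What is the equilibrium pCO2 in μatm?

pCO2 = 1460 μatm

KH = 10^(−1.46) = 3.467×10^-2 mol kg⁻¹ atm⁻¹
pCO2 = [CO2*]/KH = 50.7×10^-6 / 3.467×10^-2 = 1.46×10^-3 atm = 1460 μatm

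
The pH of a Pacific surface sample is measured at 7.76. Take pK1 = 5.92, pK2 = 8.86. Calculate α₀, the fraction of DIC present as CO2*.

α₀ = 0.0132

α₀ = 1 / (1 + K1/[H⁺] + K1K2/[H⁺]²) = 1 / (1 + 10^+1.84 + 10^+0.74)
   = 1 / (1 + 69.183 + 5.4954) = 1/75.679 = 0.01321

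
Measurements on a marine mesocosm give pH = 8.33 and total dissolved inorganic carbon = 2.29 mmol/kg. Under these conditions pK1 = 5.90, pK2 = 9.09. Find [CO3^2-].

[CO3²⁻] = 0.338 mmol/kg

α₂ = 1 / (1 + [H⁺]/K2 + [H⁺]²/(K1K2)) = 1 / (1 + 10^+0.76 + 10^-1.67)
   = 1 / (1 + 5.7544 + 0.021380) = 1/6.7758 = 0.1476
[CO3²⁻] = α₂ × DIC = 0.1476 × 2.29 = 0.338 mmol/kg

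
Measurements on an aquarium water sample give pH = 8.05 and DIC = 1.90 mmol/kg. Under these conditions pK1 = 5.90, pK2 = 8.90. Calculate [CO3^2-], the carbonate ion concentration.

α₂ = 1 / (1 + [H⁺]/K2 + [H⁺]²/(K1K2)) = 1 / (1 + 10^+0.85 + 10^-1.30)
   = 1 / (1 + 7.0795 + 0.050119) = 1/8.1296 = 0.1230
[CO3²⁻] = α₂ × DIC = 0.1230 × 1.90 = 0.234 mmol/kg

[CO3²⁻] = 0.234 mmol/kg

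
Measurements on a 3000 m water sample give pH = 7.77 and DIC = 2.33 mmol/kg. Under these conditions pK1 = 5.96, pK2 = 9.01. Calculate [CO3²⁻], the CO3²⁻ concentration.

[CO3²⁻] = 0.125 mmol/kg

α₂ = 1 / (1 + [H⁺]/K2 + [H⁺]²/(K1K2)) = 1 / (1 + 10^+1.24 + 10^-0.57)
   = 1 / (1 + 17.378 + 0.26915) = 1/18.647 = 0.05363
[CO3²⁻] = α₂ × DIC = 0.05363 × 2.33 = 0.125 mmol/kg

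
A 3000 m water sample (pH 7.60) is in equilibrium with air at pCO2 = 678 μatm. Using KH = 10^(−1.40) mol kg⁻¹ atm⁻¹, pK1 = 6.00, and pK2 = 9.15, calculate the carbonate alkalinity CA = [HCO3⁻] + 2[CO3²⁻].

CA = 1.14 mmol/kg

[CO2*] = KH · pCO2 = 10^(−1.40) × 678×10^-6 = 2.699×10^-5 mol/kg
α₀ = 1/(1 + K1/[H⁺] + K1K2/[H⁺]²) = 1/(1 + 10^+1.60 + 10^+0.05) = 0.02385
DIC = [CO2*]/α₀ = 2.699×10^-5 / 0.02385 = 1.132 mmol/kg
CA = (α₁ + 2α₂)·DIC = (0.9494 + 2×0.02676) × 1.132 = 1.14 mmol/kg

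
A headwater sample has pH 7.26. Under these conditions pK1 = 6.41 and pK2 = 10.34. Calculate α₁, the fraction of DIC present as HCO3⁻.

α₁ = 1 / (1 + [H⁺]/K1 + K2/[H⁺]) = 1 / (1 + 10^-0.85 + 10^-3.08)
   = 1 / (1 + 0.14125 + 0.00083176) = 1/1.1421 = 0.8756

α₁ = 0.876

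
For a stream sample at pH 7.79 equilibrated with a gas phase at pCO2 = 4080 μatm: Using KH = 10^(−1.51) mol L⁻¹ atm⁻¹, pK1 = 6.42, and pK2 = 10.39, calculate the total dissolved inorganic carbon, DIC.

DIC = 3.09 mmol/L

[CO2*] = KH · pCO2 = 10^(−1.51) × 4080×10^-6 = 1.261×10^-4 mol/L
α₀ = 1/(1 + K1/[H⁺] + K1K2/[H⁺]²) = 1/(1 + 10^+1.37 + 10^-1.23) = 0.04081
DIC = [CO2*]/α₀ = 1.261×10^-4 / 0.04081 = 3.09 mmol/L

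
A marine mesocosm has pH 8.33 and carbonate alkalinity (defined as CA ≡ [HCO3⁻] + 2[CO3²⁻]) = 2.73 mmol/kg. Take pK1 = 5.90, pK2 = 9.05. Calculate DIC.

DIC = 2.36 mmol/kg

CA = [HCO3⁻] + 2[CO3²⁻] = (α₁ + 2α₂)·DIC
At pH 8.33: [H⁺]/K1 = 10^-2.43 = 0.0037154, K2/[H⁺] = 10^-0.72 = 0.19055
α₁ = 1/(1 + 0.0037154 + 0.19055) = 1/1.1943 = 0.8373; α₂ = α₁·K2/[H⁺] = 0.1596
α₁ + 2α₂ = 1.1564
DIC = CA / (α₁ + 2α₂) = 2.73 / 1.1564 = 2.36 mmol/kg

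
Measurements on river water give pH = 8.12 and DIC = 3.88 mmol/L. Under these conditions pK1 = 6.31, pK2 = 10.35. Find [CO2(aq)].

[CO2*] = 0.0588 mmol/L

α₀ = 1 / (1 + K1/[H⁺] + K1K2/[H⁺]²) = 1 / (1 + 10^+1.81 + 10^-0.42)
   = 1 / (1 + 64.565 + 0.38019) = 1/65.946 = 0.01516
[CO2*] = α₀ × DIC = 0.01516 × 3.88 = 0.0588 mmol/L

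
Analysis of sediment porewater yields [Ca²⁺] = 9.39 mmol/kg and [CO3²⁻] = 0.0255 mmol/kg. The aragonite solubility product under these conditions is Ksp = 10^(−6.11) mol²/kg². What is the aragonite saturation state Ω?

Ksp = 10^(−6.11) = 7.762×10^-7
Ω = [Ca²⁺][CO3²⁻]/Ksp = (9.39×10^-3)(0.0255×10^-3) / 7.762×10^-7 = 0.308

Ω = 0.308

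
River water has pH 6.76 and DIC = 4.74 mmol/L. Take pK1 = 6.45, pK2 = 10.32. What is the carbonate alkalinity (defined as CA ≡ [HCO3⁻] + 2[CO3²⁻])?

CA = [HCO3⁻] + 2[CO3²⁻] = (α₁ + 2α₂)·DIC
At pH 6.76: [H⁺]/K1 = 10^-0.31 = 0.48978, K2/[H⁺] = 10^-3.56 = 0.00027542
α₁ = 1/(1 + 0.48978 + 0.00027542) = 1/1.4901 = 0.6711; α₂ = α₁·K2/[H⁺] = 0.0001848
α₁ + 2α₂ = 0.6715
CA = 0.6715 × 4.74 = 3.18 mmol/L

CA = 3.18 mmol/L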